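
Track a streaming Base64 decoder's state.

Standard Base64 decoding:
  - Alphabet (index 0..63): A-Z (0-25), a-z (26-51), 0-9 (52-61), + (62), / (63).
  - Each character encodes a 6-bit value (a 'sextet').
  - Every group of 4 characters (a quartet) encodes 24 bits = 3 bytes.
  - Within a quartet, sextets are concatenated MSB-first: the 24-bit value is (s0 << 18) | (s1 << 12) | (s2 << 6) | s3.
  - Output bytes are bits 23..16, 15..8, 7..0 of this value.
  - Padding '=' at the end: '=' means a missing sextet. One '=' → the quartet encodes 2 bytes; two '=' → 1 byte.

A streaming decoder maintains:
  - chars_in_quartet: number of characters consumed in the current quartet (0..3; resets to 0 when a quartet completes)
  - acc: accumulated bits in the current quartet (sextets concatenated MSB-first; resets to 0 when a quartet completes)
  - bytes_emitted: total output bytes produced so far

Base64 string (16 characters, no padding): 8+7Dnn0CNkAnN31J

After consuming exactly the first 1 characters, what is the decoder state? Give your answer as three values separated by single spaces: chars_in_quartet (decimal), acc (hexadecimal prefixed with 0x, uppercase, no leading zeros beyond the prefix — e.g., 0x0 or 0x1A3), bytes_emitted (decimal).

Answer: 1 0x3C 0

Derivation:
After char 0 ('8'=60): chars_in_quartet=1 acc=0x3C bytes_emitted=0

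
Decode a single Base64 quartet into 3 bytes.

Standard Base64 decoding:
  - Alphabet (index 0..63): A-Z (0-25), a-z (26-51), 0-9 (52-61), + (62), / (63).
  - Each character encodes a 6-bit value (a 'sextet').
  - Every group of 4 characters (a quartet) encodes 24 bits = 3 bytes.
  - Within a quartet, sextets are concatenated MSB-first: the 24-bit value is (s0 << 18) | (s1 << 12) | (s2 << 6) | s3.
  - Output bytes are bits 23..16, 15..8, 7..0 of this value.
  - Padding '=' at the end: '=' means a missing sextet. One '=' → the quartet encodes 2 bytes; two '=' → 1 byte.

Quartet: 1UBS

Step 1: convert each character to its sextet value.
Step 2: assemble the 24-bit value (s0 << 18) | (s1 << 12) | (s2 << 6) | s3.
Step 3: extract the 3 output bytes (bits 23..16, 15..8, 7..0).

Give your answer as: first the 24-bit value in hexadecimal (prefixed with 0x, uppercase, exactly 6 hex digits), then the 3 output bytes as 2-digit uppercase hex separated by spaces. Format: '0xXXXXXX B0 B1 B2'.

Answer: 0xD54052 D5 40 52

Derivation:
Sextets: 1=53, U=20, B=1, S=18
24-bit: (53<<18) | (20<<12) | (1<<6) | 18
      = 0xD40000 | 0x014000 | 0x000040 | 0x000012
      = 0xD54052
Bytes: (v>>16)&0xFF=D5, (v>>8)&0xFF=40, v&0xFF=52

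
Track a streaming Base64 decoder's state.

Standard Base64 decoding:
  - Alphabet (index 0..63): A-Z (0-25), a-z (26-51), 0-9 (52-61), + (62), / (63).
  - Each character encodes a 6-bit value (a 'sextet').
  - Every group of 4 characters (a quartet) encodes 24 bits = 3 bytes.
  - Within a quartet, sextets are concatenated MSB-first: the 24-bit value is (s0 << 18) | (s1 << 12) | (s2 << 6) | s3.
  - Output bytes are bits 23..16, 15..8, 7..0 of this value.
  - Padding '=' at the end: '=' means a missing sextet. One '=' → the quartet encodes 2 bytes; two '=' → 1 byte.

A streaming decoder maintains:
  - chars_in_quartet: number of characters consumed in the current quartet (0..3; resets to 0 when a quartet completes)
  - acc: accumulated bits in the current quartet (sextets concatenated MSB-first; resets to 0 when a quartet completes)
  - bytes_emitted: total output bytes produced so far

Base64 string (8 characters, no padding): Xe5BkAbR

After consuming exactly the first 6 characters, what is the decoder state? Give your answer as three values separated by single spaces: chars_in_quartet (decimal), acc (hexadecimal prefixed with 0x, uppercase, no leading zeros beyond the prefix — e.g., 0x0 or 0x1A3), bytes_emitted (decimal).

Answer: 2 0x900 3

Derivation:
After char 0 ('X'=23): chars_in_quartet=1 acc=0x17 bytes_emitted=0
After char 1 ('e'=30): chars_in_quartet=2 acc=0x5DE bytes_emitted=0
After char 2 ('5'=57): chars_in_quartet=3 acc=0x177B9 bytes_emitted=0
After char 3 ('B'=1): chars_in_quartet=4 acc=0x5DEE41 -> emit 5D EE 41, reset; bytes_emitted=3
After char 4 ('k'=36): chars_in_quartet=1 acc=0x24 bytes_emitted=3
After char 5 ('A'=0): chars_in_quartet=2 acc=0x900 bytes_emitted=3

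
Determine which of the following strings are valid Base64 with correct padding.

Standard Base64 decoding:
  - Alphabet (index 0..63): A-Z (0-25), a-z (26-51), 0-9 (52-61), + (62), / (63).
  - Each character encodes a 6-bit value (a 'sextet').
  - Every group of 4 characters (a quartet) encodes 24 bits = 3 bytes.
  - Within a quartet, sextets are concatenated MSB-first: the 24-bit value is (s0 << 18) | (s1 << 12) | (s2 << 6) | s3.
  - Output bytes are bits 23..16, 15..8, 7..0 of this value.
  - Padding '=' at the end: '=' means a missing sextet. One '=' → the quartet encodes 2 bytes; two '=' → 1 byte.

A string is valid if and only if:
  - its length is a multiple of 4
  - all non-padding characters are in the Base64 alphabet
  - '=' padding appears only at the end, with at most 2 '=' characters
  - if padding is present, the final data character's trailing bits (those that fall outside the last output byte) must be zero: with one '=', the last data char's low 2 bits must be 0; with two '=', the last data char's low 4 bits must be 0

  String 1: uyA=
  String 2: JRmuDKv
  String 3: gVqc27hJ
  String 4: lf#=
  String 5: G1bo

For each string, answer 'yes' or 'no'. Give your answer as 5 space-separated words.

String 1: 'uyA=' → valid
String 2: 'JRmuDKv' → invalid (len=7 not mult of 4)
String 3: 'gVqc27hJ' → valid
String 4: 'lf#=' → invalid (bad char(s): ['#'])
String 5: 'G1bo' → valid

Answer: yes no yes no yes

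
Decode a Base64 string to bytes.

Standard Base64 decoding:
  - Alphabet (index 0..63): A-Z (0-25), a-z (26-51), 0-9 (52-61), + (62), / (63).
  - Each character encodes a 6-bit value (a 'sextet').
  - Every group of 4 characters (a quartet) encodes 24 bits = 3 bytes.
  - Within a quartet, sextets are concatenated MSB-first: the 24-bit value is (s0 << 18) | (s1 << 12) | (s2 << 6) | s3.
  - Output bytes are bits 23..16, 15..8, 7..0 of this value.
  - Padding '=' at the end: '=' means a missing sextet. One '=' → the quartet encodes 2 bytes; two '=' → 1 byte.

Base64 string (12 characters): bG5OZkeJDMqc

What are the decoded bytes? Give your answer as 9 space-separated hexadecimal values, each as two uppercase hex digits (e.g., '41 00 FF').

Answer: 6C 6E 4E 66 47 89 0C CA 9C

Derivation:
After char 0 ('b'=27): chars_in_quartet=1 acc=0x1B bytes_emitted=0
After char 1 ('G'=6): chars_in_quartet=2 acc=0x6C6 bytes_emitted=0
After char 2 ('5'=57): chars_in_quartet=3 acc=0x1B1B9 bytes_emitted=0
After char 3 ('O'=14): chars_in_quartet=4 acc=0x6C6E4E -> emit 6C 6E 4E, reset; bytes_emitted=3
After char 4 ('Z'=25): chars_in_quartet=1 acc=0x19 bytes_emitted=3
After char 5 ('k'=36): chars_in_quartet=2 acc=0x664 bytes_emitted=3
After char 6 ('e'=30): chars_in_quartet=3 acc=0x1991E bytes_emitted=3
After char 7 ('J'=9): chars_in_quartet=4 acc=0x664789 -> emit 66 47 89, reset; bytes_emitted=6
After char 8 ('D'=3): chars_in_quartet=1 acc=0x3 bytes_emitted=6
After char 9 ('M'=12): chars_in_quartet=2 acc=0xCC bytes_emitted=6
After char 10 ('q'=42): chars_in_quartet=3 acc=0x332A bytes_emitted=6
After char 11 ('c'=28): chars_in_quartet=4 acc=0xCCA9C -> emit 0C CA 9C, reset; bytes_emitted=9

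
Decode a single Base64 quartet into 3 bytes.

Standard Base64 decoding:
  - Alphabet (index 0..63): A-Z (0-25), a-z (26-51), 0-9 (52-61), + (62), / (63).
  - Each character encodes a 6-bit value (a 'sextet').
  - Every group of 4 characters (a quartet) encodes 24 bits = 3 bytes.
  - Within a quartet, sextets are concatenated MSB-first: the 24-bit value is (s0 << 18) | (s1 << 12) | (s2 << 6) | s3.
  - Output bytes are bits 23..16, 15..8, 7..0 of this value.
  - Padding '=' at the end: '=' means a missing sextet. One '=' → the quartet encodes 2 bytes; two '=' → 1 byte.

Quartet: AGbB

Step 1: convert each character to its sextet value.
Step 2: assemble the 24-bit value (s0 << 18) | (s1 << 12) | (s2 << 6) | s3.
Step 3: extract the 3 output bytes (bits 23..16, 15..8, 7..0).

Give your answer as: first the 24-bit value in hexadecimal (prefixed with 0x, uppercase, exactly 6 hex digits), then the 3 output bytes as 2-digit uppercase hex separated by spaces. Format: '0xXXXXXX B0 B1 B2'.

Sextets: A=0, G=6, b=27, B=1
24-bit: (0<<18) | (6<<12) | (27<<6) | 1
      = 0x000000 | 0x006000 | 0x0006C0 | 0x000001
      = 0x0066C1
Bytes: (v>>16)&0xFF=00, (v>>8)&0xFF=66, v&0xFF=C1

Answer: 0x0066C1 00 66 C1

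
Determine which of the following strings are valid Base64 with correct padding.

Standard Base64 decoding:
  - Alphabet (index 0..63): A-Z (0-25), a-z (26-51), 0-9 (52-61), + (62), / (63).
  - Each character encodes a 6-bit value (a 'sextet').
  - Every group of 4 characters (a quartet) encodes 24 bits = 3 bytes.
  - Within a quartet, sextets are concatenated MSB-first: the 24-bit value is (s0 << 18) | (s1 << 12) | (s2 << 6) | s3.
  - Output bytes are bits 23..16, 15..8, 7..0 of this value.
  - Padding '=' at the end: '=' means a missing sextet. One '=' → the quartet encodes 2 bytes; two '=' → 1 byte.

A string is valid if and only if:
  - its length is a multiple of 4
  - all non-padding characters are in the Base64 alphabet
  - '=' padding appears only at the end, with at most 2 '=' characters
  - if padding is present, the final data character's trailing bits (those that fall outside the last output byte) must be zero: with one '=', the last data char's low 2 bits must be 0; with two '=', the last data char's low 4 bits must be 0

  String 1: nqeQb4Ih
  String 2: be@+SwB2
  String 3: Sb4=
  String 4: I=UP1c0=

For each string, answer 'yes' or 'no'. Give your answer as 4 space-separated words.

String 1: 'nqeQb4Ih' → valid
String 2: 'be@+SwB2' → invalid (bad char(s): ['@'])
String 3: 'Sb4=' → valid
String 4: 'I=UP1c0=' → invalid (bad char(s): ['=']; '=' in middle)

Answer: yes no yes no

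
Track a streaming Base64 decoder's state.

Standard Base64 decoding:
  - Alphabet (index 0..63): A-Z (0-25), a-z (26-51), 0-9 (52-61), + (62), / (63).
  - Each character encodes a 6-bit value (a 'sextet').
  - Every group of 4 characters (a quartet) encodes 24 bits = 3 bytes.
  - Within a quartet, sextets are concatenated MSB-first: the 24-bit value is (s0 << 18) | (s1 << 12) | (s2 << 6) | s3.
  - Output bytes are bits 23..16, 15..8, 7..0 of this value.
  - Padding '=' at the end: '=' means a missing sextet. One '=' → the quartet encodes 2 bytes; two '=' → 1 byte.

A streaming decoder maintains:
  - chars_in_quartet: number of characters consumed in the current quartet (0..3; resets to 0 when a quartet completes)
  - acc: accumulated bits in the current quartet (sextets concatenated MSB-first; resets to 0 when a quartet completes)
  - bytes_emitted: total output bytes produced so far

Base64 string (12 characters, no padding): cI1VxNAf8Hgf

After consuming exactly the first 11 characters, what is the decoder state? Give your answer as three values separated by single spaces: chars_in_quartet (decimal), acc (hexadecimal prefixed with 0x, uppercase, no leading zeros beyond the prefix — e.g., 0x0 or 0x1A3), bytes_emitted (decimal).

After char 0 ('c'=28): chars_in_quartet=1 acc=0x1C bytes_emitted=0
After char 1 ('I'=8): chars_in_quartet=2 acc=0x708 bytes_emitted=0
After char 2 ('1'=53): chars_in_quartet=3 acc=0x1C235 bytes_emitted=0
After char 3 ('V'=21): chars_in_quartet=4 acc=0x708D55 -> emit 70 8D 55, reset; bytes_emitted=3
After char 4 ('x'=49): chars_in_quartet=1 acc=0x31 bytes_emitted=3
After char 5 ('N'=13): chars_in_quartet=2 acc=0xC4D bytes_emitted=3
After char 6 ('A'=0): chars_in_quartet=3 acc=0x31340 bytes_emitted=3
After char 7 ('f'=31): chars_in_quartet=4 acc=0xC4D01F -> emit C4 D0 1F, reset; bytes_emitted=6
After char 8 ('8'=60): chars_in_quartet=1 acc=0x3C bytes_emitted=6
After char 9 ('H'=7): chars_in_quartet=2 acc=0xF07 bytes_emitted=6
After char 10 ('g'=32): chars_in_quartet=3 acc=0x3C1E0 bytes_emitted=6

Answer: 3 0x3C1E0 6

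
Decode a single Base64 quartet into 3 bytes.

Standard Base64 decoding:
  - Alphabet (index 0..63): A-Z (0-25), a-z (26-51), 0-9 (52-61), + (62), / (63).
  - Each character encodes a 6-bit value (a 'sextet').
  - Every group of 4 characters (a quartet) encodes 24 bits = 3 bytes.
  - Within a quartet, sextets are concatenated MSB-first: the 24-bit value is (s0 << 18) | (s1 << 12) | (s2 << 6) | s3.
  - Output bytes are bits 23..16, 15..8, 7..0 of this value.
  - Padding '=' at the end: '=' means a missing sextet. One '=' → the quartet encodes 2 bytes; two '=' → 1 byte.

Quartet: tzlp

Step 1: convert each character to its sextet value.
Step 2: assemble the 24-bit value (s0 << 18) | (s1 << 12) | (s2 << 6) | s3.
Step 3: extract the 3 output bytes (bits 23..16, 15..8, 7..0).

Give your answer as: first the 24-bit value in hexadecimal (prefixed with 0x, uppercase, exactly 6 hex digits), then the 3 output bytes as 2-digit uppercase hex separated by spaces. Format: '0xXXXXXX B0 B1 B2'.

Sextets: t=45, z=51, l=37, p=41
24-bit: (45<<18) | (51<<12) | (37<<6) | 41
      = 0xB40000 | 0x033000 | 0x000940 | 0x000029
      = 0xB73969
Bytes: (v>>16)&0xFF=B7, (v>>8)&0xFF=39, v&0xFF=69

Answer: 0xB73969 B7 39 69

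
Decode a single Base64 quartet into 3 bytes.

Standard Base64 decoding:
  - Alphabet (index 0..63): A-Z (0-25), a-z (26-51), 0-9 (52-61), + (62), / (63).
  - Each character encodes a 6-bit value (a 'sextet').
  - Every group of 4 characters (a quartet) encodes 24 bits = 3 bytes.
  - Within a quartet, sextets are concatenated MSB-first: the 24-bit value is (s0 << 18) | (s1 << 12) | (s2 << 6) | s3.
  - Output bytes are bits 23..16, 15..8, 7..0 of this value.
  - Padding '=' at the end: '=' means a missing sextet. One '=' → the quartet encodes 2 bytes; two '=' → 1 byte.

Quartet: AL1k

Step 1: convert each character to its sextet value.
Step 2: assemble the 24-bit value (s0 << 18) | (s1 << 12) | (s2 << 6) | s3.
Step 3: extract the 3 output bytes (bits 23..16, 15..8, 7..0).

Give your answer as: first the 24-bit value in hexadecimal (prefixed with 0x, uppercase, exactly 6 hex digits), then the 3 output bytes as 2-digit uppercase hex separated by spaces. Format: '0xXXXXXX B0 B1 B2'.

Answer: 0x00BD64 00 BD 64

Derivation:
Sextets: A=0, L=11, 1=53, k=36
24-bit: (0<<18) | (11<<12) | (53<<6) | 36
      = 0x000000 | 0x00B000 | 0x000D40 | 0x000024
      = 0x00BD64
Bytes: (v>>16)&0xFF=00, (v>>8)&0xFF=BD, v&0xFF=64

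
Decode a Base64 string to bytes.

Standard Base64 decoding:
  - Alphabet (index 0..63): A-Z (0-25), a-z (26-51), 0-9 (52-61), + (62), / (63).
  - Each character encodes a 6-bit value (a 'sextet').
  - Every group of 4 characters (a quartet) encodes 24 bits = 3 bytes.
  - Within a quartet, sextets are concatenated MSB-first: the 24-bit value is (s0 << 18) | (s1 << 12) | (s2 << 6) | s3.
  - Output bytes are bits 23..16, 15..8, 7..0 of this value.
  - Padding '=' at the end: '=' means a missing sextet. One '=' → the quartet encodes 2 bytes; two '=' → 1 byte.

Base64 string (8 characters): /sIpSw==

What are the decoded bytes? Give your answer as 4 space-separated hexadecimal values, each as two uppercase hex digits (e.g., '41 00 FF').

After char 0 ('/'=63): chars_in_quartet=1 acc=0x3F bytes_emitted=0
After char 1 ('s'=44): chars_in_quartet=2 acc=0xFEC bytes_emitted=0
After char 2 ('I'=8): chars_in_quartet=3 acc=0x3FB08 bytes_emitted=0
After char 3 ('p'=41): chars_in_quartet=4 acc=0xFEC229 -> emit FE C2 29, reset; bytes_emitted=3
After char 4 ('S'=18): chars_in_quartet=1 acc=0x12 bytes_emitted=3
After char 5 ('w'=48): chars_in_quartet=2 acc=0x4B0 bytes_emitted=3
Padding '==': partial quartet acc=0x4B0 -> emit 4B; bytes_emitted=4

Answer: FE C2 29 4B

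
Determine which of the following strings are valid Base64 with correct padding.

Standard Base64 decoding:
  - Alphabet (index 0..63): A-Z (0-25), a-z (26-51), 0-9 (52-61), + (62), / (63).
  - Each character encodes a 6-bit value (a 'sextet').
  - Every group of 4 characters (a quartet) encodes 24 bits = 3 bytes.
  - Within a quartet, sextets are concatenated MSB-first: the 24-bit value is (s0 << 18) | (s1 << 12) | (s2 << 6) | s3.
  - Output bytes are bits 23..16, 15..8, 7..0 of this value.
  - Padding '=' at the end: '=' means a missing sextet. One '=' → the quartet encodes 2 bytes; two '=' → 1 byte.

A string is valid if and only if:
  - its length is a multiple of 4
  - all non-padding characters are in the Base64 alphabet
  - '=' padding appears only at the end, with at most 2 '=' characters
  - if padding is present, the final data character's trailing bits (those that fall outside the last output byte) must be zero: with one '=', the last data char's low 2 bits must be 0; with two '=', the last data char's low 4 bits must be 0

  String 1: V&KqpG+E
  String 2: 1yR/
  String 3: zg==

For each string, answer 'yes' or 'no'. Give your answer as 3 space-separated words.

String 1: 'V&KqpG+E' → invalid (bad char(s): ['&'])
String 2: '1yR/' → valid
String 3: 'zg==' → valid

Answer: no yes yes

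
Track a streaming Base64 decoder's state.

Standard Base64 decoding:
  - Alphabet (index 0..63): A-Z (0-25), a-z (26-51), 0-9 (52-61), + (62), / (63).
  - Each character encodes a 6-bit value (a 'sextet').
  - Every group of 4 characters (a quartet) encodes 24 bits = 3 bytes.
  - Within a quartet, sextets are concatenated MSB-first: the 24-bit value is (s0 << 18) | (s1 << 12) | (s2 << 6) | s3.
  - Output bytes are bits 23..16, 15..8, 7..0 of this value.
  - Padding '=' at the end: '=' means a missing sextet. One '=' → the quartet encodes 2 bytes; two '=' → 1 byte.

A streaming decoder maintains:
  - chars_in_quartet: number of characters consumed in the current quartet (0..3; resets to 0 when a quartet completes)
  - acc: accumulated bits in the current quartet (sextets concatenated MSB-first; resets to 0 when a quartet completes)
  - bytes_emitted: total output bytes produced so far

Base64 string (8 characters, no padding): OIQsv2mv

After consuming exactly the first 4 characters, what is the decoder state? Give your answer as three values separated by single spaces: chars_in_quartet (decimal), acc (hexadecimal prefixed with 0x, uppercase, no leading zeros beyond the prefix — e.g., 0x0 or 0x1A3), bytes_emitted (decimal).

After char 0 ('O'=14): chars_in_quartet=1 acc=0xE bytes_emitted=0
After char 1 ('I'=8): chars_in_quartet=2 acc=0x388 bytes_emitted=0
After char 2 ('Q'=16): chars_in_quartet=3 acc=0xE210 bytes_emitted=0
After char 3 ('s'=44): chars_in_quartet=4 acc=0x38842C -> emit 38 84 2C, reset; bytes_emitted=3

Answer: 0 0x0 3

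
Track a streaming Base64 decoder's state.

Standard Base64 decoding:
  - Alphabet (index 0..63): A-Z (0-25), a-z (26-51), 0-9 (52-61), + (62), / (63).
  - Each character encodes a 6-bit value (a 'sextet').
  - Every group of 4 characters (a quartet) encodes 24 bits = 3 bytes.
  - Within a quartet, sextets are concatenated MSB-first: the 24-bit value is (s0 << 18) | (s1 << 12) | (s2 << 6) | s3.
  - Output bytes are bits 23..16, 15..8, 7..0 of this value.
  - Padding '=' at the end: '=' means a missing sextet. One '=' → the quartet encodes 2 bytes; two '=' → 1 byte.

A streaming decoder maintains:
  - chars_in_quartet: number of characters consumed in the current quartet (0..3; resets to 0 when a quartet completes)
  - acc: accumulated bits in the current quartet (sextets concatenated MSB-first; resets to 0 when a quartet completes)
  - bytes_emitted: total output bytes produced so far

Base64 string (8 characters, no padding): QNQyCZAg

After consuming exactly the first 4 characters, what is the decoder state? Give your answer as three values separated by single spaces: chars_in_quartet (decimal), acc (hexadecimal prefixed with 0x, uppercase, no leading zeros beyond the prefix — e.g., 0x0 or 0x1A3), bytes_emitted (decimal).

Answer: 0 0x0 3

Derivation:
After char 0 ('Q'=16): chars_in_quartet=1 acc=0x10 bytes_emitted=0
After char 1 ('N'=13): chars_in_quartet=2 acc=0x40D bytes_emitted=0
After char 2 ('Q'=16): chars_in_quartet=3 acc=0x10350 bytes_emitted=0
After char 3 ('y'=50): chars_in_quartet=4 acc=0x40D432 -> emit 40 D4 32, reset; bytes_emitted=3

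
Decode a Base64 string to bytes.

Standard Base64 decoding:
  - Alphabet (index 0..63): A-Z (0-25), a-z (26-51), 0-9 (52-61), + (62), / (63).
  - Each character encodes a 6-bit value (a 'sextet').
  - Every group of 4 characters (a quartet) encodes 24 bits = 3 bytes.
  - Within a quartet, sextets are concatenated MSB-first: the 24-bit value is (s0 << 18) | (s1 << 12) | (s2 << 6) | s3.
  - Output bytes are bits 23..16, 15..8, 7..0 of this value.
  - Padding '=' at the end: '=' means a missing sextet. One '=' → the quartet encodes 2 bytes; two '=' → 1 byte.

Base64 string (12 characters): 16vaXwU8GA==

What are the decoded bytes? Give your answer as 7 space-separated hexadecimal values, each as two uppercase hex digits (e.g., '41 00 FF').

Answer: D7 AB DA 5F 05 3C 18

Derivation:
After char 0 ('1'=53): chars_in_quartet=1 acc=0x35 bytes_emitted=0
After char 1 ('6'=58): chars_in_quartet=2 acc=0xD7A bytes_emitted=0
After char 2 ('v'=47): chars_in_quartet=3 acc=0x35EAF bytes_emitted=0
After char 3 ('a'=26): chars_in_quartet=4 acc=0xD7ABDA -> emit D7 AB DA, reset; bytes_emitted=3
After char 4 ('X'=23): chars_in_quartet=1 acc=0x17 bytes_emitted=3
After char 5 ('w'=48): chars_in_quartet=2 acc=0x5F0 bytes_emitted=3
After char 6 ('U'=20): chars_in_quartet=3 acc=0x17C14 bytes_emitted=3
After char 7 ('8'=60): chars_in_quartet=4 acc=0x5F053C -> emit 5F 05 3C, reset; bytes_emitted=6
After char 8 ('G'=6): chars_in_quartet=1 acc=0x6 bytes_emitted=6
After char 9 ('A'=0): chars_in_quartet=2 acc=0x180 bytes_emitted=6
Padding '==': partial quartet acc=0x180 -> emit 18; bytes_emitted=7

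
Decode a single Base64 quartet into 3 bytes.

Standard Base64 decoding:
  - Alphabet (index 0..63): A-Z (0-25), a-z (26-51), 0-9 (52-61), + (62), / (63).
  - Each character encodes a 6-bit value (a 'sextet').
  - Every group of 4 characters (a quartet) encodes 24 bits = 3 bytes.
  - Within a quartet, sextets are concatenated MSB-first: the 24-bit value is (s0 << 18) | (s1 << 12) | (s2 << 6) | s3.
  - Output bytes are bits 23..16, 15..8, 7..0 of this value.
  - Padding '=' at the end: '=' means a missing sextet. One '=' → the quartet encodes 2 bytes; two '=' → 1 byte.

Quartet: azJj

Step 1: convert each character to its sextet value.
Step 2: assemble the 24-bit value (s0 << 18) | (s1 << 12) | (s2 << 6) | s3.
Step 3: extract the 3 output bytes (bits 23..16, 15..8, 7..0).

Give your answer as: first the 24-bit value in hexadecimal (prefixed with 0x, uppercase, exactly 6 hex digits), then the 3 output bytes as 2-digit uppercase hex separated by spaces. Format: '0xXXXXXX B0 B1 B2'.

Answer: 0x6B3263 6B 32 63

Derivation:
Sextets: a=26, z=51, J=9, j=35
24-bit: (26<<18) | (51<<12) | (9<<6) | 35
      = 0x680000 | 0x033000 | 0x000240 | 0x000023
      = 0x6B3263
Bytes: (v>>16)&0xFF=6B, (v>>8)&0xFF=32, v&0xFF=63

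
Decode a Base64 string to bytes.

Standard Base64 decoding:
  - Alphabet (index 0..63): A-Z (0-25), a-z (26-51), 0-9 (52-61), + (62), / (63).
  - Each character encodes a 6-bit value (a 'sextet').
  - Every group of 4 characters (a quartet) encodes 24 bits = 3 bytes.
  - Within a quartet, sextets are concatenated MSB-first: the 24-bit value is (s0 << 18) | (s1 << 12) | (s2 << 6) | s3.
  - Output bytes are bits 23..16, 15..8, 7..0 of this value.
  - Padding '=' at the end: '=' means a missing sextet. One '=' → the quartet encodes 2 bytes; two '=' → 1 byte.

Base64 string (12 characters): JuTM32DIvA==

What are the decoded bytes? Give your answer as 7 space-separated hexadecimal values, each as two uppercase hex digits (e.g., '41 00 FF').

Answer: 26 E4 CC DF 60 C8 BC

Derivation:
After char 0 ('J'=9): chars_in_quartet=1 acc=0x9 bytes_emitted=0
After char 1 ('u'=46): chars_in_quartet=2 acc=0x26E bytes_emitted=0
After char 2 ('T'=19): chars_in_quartet=3 acc=0x9B93 bytes_emitted=0
After char 3 ('M'=12): chars_in_quartet=4 acc=0x26E4CC -> emit 26 E4 CC, reset; bytes_emitted=3
After char 4 ('3'=55): chars_in_quartet=1 acc=0x37 bytes_emitted=3
After char 5 ('2'=54): chars_in_quartet=2 acc=0xDF6 bytes_emitted=3
After char 6 ('D'=3): chars_in_quartet=3 acc=0x37D83 bytes_emitted=3
After char 7 ('I'=8): chars_in_quartet=4 acc=0xDF60C8 -> emit DF 60 C8, reset; bytes_emitted=6
After char 8 ('v'=47): chars_in_quartet=1 acc=0x2F bytes_emitted=6
After char 9 ('A'=0): chars_in_quartet=2 acc=0xBC0 bytes_emitted=6
Padding '==': partial quartet acc=0xBC0 -> emit BC; bytes_emitted=7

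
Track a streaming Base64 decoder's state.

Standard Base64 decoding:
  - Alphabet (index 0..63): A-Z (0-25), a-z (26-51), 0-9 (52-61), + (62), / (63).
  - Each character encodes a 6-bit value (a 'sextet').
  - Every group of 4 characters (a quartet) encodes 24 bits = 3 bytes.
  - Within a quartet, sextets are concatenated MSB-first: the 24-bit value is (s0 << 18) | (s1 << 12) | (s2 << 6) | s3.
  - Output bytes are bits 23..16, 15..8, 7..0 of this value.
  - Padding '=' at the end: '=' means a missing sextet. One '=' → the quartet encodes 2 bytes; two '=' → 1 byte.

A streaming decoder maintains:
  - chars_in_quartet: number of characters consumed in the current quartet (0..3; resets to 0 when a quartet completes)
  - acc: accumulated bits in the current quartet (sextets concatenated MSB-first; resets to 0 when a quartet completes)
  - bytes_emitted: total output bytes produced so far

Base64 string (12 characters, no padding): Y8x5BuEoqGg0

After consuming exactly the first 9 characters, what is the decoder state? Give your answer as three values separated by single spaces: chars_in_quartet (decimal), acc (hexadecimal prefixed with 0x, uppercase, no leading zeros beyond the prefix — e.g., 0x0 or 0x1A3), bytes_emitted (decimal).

After char 0 ('Y'=24): chars_in_quartet=1 acc=0x18 bytes_emitted=0
After char 1 ('8'=60): chars_in_quartet=2 acc=0x63C bytes_emitted=0
After char 2 ('x'=49): chars_in_quartet=3 acc=0x18F31 bytes_emitted=0
After char 3 ('5'=57): chars_in_quartet=4 acc=0x63CC79 -> emit 63 CC 79, reset; bytes_emitted=3
After char 4 ('B'=1): chars_in_quartet=1 acc=0x1 bytes_emitted=3
After char 5 ('u'=46): chars_in_quartet=2 acc=0x6E bytes_emitted=3
After char 6 ('E'=4): chars_in_quartet=3 acc=0x1B84 bytes_emitted=3
After char 7 ('o'=40): chars_in_quartet=4 acc=0x6E128 -> emit 06 E1 28, reset; bytes_emitted=6
After char 8 ('q'=42): chars_in_quartet=1 acc=0x2A bytes_emitted=6

Answer: 1 0x2A 6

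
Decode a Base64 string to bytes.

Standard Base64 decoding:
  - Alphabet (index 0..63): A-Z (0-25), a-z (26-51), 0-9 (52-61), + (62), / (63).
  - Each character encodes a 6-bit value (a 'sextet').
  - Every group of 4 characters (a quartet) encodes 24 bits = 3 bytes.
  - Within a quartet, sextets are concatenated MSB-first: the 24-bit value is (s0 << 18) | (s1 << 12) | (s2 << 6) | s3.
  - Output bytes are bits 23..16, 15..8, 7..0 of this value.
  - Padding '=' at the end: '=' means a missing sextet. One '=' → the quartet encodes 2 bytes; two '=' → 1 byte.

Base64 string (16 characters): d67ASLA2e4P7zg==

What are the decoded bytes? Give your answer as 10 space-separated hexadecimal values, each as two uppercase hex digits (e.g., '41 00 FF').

After char 0 ('d'=29): chars_in_quartet=1 acc=0x1D bytes_emitted=0
After char 1 ('6'=58): chars_in_quartet=2 acc=0x77A bytes_emitted=0
After char 2 ('7'=59): chars_in_quartet=3 acc=0x1DEBB bytes_emitted=0
After char 3 ('A'=0): chars_in_quartet=4 acc=0x77AEC0 -> emit 77 AE C0, reset; bytes_emitted=3
After char 4 ('S'=18): chars_in_quartet=1 acc=0x12 bytes_emitted=3
After char 5 ('L'=11): chars_in_quartet=2 acc=0x48B bytes_emitted=3
After char 6 ('A'=0): chars_in_quartet=3 acc=0x122C0 bytes_emitted=3
After char 7 ('2'=54): chars_in_quartet=4 acc=0x48B036 -> emit 48 B0 36, reset; bytes_emitted=6
After char 8 ('e'=30): chars_in_quartet=1 acc=0x1E bytes_emitted=6
After char 9 ('4'=56): chars_in_quartet=2 acc=0x7B8 bytes_emitted=6
After char 10 ('P'=15): chars_in_quartet=3 acc=0x1EE0F bytes_emitted=6
After char 11 ('7'=59): chars_in_quartet=4 acc=0x7B83FB -> emit 7B 83 FB, reset; bytes_emitted=9
After char 12 ('z'=51): chars_in_quartet=1 acc=0x33 bytes_emitted=9
After char 13 ('g'=32): chars_in_quartet=2 acc=0xCE0 bytes_emitted=9
Padding '==': partial quartet acc=0xCE0 -> emit CE; bytes_emitted=10

Answer: 77 AE C0 48 B0 36 7B 83 FB CE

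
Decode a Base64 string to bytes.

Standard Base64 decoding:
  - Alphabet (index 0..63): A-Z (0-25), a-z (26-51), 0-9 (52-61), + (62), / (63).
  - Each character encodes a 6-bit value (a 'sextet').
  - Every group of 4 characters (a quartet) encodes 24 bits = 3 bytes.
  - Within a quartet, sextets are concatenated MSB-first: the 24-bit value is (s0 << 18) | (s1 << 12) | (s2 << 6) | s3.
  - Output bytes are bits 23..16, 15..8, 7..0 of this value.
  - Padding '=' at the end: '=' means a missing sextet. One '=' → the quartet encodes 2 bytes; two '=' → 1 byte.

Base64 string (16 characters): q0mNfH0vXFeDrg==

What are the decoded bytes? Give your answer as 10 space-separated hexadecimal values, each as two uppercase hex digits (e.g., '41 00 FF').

Answer: AB 49 8D 7C 7D 2F 5C 57 83 AE

Derivation:
After char 0 ('q'=42): chars_in_quartet=1 acc=0x2A bytes_emitted=0
After char 1 ('0'=52): chars_in_quartet=2 acc=0xAB4 bytes_emitted=0
After char 2 ('m'=38): chars_in_quartet=3 acc=0x2AD26 bytes_emitted=0
After char 3 ('N'=13): chars_in_quartet=4 acc=0xAB498D -> emit AB 49 8D, reset; bytes_emitted=3
After char 4 ('f'=31): chars_in_quartet=1 acc=0x1F bytes_emitted=3
After char 5 ('H'=7): chars_in_quartet=2 acc=0x7C7 bytes_emitted=3
After char 6 ('0'=52): chars_in_quartet=3 acc=0x1F1F4 bytes_emitted=3
After char 7 ('v'=47): chars_in_quartet=4 acc=0x7C7D2F -> emit 7C 7D 2F, reset; bytes_emitted=6
After char 8 ('X'=23): chars_in_quartet=1 acc=0x17 bytes_emitted=6
After char 9 ('F'=5): chars_in_quartet=2 acc=0x5C5 bytes_emitted=6
After char 10 ('e'=30): chars_in_quartet=3 acc=0x1715E bytes_emitted=6
After char 11 ('D'=3): chars_in_quartet=4 acc=0x5C5783 -> emit 5C 57 83, reset; bytes_emitted=9
After char 12 ('r'=43): chars_in_quartet=1 acc=0x2B bytes_emitted=9
After char 13 ('g'=32): chars_in_quartet=2 acc=0xAE0 bytes_emitted=9
Padding '==': partial quartet acc=0xAE0 -> emit AE; bytes_emitted=10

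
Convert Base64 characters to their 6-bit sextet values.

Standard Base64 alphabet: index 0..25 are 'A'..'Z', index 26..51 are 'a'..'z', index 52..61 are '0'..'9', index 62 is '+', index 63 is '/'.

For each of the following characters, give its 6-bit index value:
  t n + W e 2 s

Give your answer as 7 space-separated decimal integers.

Answer: 45 39 62 22 30 54 44

Derivation:
't': a..z range, 26 + ord('t') − ord('a') = 45
'n': a..z range, 26 + ord('n') − ord('a') = 39
'+': index 62
'W': A..Z range, ord('W') − ord('A') = 22
'e': a..z range, 26 + ord('e') − ord('a') = 30
'2': 0..9 range, 52 + ord('2') − ord('0') = 54
's': a..z range, 26 + ord('s') − ord('a') = 44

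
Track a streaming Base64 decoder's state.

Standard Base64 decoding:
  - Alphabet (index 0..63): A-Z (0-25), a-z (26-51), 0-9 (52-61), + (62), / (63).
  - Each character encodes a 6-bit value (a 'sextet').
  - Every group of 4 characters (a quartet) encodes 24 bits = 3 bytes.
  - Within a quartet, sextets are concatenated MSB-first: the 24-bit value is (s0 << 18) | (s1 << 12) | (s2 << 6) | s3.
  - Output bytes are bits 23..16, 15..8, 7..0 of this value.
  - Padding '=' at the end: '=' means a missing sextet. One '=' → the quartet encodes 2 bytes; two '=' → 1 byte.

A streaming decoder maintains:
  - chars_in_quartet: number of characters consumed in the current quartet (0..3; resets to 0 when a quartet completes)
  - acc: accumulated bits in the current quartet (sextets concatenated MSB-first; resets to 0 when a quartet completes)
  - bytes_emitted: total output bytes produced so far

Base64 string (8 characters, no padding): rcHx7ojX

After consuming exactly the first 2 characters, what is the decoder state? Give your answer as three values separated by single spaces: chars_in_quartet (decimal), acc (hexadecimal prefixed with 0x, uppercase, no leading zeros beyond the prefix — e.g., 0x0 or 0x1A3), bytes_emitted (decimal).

After char 0 ('r'=43): chars_in_quartet=1 acc=0x2B bytes_emitted=0
After char 1 ('c'=28): chars_in_quartet=2 acc=0xADC bytes_emitted=0

Answer: 2 0xADC 0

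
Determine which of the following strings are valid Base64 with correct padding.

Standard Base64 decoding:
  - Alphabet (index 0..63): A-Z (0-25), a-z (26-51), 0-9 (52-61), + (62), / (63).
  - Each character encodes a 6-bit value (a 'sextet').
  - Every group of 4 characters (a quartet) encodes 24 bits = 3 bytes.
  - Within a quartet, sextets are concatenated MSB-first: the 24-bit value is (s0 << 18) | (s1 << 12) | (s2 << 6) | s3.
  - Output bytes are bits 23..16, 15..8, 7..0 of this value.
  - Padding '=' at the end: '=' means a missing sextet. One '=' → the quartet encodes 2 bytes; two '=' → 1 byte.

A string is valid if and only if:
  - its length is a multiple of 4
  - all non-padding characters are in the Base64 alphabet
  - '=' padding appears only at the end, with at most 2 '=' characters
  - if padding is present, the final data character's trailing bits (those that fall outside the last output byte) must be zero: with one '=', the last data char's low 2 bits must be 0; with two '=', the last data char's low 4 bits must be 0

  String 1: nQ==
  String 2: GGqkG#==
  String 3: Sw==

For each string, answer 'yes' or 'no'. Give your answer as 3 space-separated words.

String 1: 'nQ==' → valid
String 2: 'GGqkG#==' → invalid (bad char(s): ['#'])
String 3: 'Sw==' → valid

Answer: yes no yes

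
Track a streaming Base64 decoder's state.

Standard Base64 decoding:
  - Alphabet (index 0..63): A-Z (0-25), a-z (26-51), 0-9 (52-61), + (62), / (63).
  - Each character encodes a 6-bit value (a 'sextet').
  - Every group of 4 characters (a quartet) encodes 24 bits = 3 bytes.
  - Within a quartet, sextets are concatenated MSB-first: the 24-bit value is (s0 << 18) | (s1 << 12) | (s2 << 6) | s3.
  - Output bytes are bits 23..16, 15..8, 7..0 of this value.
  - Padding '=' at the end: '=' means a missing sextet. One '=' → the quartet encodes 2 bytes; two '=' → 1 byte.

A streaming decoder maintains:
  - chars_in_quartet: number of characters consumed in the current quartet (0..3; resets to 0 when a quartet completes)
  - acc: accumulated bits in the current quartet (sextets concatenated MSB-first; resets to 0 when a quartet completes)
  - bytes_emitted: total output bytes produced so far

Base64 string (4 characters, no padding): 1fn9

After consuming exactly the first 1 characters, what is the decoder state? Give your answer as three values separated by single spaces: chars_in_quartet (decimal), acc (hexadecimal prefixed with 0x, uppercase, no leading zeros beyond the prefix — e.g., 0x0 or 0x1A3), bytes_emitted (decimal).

Answer: 1 0x35 0

Derivation:
After char 0 ('1'=53): chars_in_quartet=1 acc=0x35 bytes_emitted=0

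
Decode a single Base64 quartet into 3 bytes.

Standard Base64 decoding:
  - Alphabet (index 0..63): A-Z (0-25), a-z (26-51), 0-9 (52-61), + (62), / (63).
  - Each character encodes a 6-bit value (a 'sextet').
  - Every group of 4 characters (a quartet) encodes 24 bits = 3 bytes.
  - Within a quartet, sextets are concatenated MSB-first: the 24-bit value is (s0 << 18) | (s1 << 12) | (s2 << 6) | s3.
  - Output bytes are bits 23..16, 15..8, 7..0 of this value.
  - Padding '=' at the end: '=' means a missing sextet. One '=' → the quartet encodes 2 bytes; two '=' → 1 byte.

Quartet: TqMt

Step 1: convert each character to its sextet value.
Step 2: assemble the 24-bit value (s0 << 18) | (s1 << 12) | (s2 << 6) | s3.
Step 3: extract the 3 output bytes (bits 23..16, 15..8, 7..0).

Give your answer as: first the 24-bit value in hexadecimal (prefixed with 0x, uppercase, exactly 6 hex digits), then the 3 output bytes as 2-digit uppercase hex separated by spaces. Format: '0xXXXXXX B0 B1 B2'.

Answer: 0x4EA32D 4E A3 2D

Derivation:
Sextets: T=19, q=42, M=12, t=45
24-bit: (19<<18) | (42<<12) | (12<<6) | 45
      = 0x4C0000 | 0x02A000 | 0x000300 | 0x00002D
      = 0x4EA32D
Bytes: (v>>16)&0xFF=4E, (v>>8)&0xFF=A3, v&0xFF=2D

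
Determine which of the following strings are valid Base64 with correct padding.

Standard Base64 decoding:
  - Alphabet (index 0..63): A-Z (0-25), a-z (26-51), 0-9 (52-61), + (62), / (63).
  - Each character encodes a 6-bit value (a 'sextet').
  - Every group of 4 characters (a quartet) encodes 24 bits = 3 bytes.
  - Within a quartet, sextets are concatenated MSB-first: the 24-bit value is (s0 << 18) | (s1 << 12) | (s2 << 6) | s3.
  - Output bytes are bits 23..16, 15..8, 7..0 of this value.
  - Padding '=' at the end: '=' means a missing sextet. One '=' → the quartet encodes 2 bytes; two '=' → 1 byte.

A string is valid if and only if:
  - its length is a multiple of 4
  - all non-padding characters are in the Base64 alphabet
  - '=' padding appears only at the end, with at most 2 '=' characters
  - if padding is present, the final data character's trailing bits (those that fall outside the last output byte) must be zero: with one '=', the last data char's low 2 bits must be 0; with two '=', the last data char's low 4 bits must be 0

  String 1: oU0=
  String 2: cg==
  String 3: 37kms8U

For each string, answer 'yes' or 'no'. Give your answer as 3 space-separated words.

String 1: 'oU0=' → valid
String 2: 'cg==' → valid
String 3: '37kms8U' → invalid (len=7 not mult of 4)

Answer: yes yes no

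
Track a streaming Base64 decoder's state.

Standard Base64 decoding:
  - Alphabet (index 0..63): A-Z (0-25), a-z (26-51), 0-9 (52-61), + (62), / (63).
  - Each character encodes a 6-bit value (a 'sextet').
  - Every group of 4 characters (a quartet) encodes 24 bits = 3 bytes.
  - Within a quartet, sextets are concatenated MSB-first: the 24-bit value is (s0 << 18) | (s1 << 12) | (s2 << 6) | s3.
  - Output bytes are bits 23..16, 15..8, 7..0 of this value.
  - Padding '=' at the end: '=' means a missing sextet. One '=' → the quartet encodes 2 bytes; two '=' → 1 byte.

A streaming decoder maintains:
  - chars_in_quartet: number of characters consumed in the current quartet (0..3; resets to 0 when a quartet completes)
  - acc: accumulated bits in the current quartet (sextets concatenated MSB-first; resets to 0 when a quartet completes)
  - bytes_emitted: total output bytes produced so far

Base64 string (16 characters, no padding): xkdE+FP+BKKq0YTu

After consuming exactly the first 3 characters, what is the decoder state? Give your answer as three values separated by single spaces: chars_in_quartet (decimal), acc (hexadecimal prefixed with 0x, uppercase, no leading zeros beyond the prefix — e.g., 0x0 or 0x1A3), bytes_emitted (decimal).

After char 0 ('x'=49): chars_in_quartet=1 acc=0x31 bytes_emitted=0
After char 1 ('k'=36): chars_in_quartet=2 acc=0xC64 bytes_emitted=0
After char 2 ('d'=29): chars_in_quartet=3 acc=0x3191D bytes_emitted=0

Answer: 3 0x3191D 0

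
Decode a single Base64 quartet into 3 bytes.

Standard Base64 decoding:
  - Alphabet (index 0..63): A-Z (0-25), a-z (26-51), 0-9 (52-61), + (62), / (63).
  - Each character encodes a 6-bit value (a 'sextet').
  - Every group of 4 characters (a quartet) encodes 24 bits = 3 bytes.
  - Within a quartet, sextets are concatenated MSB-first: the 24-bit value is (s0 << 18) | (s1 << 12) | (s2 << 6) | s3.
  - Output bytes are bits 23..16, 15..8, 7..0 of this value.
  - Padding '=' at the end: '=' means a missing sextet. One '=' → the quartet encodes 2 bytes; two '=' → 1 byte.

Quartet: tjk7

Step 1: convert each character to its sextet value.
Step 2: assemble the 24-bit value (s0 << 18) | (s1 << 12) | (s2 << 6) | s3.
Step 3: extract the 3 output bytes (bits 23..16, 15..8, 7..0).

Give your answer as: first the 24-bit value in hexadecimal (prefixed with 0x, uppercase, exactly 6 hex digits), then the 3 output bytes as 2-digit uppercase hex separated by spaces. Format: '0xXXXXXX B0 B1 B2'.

Sextets: t=45, j=35, k=36, 7=59
24-bit: (45<<18) | (35<<12) | (36<<6) | 59
      = 0xB40000 | 0x023000 | 0x000900 | 0x00003B
      = 0xB6393B
Bytes: (v>>16)&0xFF=B6, (v>>8)&0xFF=39, v&0xFF=3B

Answer: 0xB6393B B6 39 3B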